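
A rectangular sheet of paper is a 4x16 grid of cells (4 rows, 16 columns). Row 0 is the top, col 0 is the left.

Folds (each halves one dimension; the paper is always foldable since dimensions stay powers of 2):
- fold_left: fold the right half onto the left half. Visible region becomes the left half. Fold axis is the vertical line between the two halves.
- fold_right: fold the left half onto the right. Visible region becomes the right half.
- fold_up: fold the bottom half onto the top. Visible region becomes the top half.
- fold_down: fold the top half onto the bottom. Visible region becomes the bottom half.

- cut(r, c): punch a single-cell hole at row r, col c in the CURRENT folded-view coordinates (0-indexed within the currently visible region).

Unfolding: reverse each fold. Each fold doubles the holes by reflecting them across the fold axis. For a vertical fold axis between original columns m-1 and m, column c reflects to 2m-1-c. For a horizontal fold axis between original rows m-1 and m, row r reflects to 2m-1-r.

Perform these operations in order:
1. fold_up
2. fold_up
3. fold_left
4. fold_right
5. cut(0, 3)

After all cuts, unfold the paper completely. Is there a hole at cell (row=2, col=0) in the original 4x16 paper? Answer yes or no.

Op 1 fold_up: fold axis h@2; visible region now rows[0,2) x cols[0,16) = 2x16
Op 2 fold_up: fold axis h@1; visible region now rows[0,1) x cols[0,16) = 1x16
Op 3 fold_left: fold axis v@8; visible region now rows[0,1) x cols[0,8) = 1x8
Op 4 fold_right: fold axis v@4; visible region now rows[0,1) x cols[4,8) = 1x4
Op 5 cut(0, 3): punch at orig (0,7); cuts so far [(0, 7)]; region rows[0,1) x cols[4,8) = 1x4
Unfold 1 (reflect across v@4): 2 holes -> [(0, 0), (0, 7)]
Unfold 2 (reflect across v@8): 4 holes -> [(0, 0), (0, 7), (0, 8), (0, 15)]
Unfold 3 (reflect across h@1): 8 holes -> [(0, 0), (0, 7), (0, 8), (0, 15), (1, 0), (1, 7), (1, 8), (1, 15)]
Unfold 4 (reflect across h@2): 16 holes -> [(0, 0), (0, 7), (0, 8), (0, 15), (1, 0), (1, 7), (1, 8), (1, 15), (2, 0), (2, 7), (2, 8), (2, 15), (3, 0), (3, 7), (3, 8), (3, 15)]
Holes: [(0, 0), (0, 7), (0, 8), (0, 15), (1, 0), (1, 7), (1, 8), (1, 15), (2, 0), (2, 7), (2, 8), (2, 15), (3, 0), (3, 7), (3, 8), (3, 15)]

Answer: yes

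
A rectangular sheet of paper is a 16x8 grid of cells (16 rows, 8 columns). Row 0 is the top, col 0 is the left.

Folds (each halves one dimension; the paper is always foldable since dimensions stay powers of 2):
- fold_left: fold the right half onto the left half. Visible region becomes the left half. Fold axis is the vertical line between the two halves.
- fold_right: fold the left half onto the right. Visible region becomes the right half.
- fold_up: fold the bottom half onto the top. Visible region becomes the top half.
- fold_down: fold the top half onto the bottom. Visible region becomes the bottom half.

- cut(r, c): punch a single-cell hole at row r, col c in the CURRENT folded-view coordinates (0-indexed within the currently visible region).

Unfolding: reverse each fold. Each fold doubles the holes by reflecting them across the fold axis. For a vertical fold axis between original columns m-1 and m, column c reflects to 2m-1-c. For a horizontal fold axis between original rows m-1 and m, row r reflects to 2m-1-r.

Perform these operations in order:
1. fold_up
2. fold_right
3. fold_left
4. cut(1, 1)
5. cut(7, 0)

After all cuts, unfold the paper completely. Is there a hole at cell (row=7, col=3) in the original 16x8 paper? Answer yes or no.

Op 1 fold_up: fold axis h@8; visible region now rows[0,8) x cols[0,8) = 8x8
Op 2 fold_right: fold axis v@4; visible region now rows[0,8) x cols[4,8) = 8x4
Op 3 fold_left: fold axis v@6; visible region now rows[0,8) x cols[4,6) = 8x2
Op 4 cut(1, 1): punch at orig (1,5); cuts so far [(1, 5)]; region rows[0,8) x cols[4,6) = 8x2
Op 5 cut(7, 0): punch at orig (7,4); cuts so far [(1, 5), (7, 4)]; region rows[0,8) x cols[4,6) = 8x2
Unfold 1 (reflect across v@6): 4 holes -> [(1, 5), (1, 6), (7, 4), (7, 7)]
Unfold 2 (reflect across v@4): 8 holes -> [(1, 1), (1, 2), (1, 5), (1, 6), (7, 0), (7, 3), (7, 4), (7, 7)]
Unfold 3 (reflect across h@8): 16 holes -> [(1, 1), (1, 2), (1, 5), (1, 6), (7, 0), (7, 3), (7, 4), (7, 7), (8, 0), (8, 3), (8, 4), (8, 7), (14, 1), (14, 2), (14, 5), (14, 6)]
Holes: [(1, 1), (1, 2), (1, 5), (1, 6), (7, 0), (7, 3), (7, 4), (7, 7), (8, 0), (8, 3), (8, 4), (8, 7), (14, 1), (14, 2), (14, 5), (14, 6)]

Answer: yes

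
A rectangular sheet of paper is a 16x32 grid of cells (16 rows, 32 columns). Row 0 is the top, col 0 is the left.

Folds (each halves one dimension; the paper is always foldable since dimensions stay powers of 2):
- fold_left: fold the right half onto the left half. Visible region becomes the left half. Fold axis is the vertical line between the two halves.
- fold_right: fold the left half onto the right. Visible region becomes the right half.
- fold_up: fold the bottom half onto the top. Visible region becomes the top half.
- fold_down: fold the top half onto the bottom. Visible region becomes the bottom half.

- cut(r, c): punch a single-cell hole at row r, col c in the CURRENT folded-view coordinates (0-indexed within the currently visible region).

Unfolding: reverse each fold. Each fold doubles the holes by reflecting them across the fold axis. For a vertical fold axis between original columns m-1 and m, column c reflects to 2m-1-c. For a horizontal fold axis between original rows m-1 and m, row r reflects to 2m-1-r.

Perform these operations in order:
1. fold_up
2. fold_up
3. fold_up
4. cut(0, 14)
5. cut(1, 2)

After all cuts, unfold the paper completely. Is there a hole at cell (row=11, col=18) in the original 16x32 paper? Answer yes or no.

Op 1 fold_up: fold axis h@8; visible region now rows[0,8) x cols[0,32) = 8x32
Op 2 fold_up: fold axis h@4; visible region now rows[0,4) x cols[0,32) = 4x32
Op 3 fold_up: fold axis h@2; visible region now rows[0,2) x cols[0,32) = 2x32
Op 4 cut(0, 14): punch at orig (0,14); cuts so far [(0, 14)]; region rows[0,2) x cols[0,32) = 2x32
Op 5 cut(1, 2): punch at orig (1,2); cuts so far [(0, 14), (1, 2)]; region rows[0,2) x cols[0,32) = 2x32
Unfold 1 (reflect across h@2): 4 holes -> [(0, 14), (1, 2), (2, 2), (3, 14)]
Unfold 2 (reflect across h@4): 8 holes -> [(0, 14), (1, 2), (2, 2), (3, 14), (4, 14), (5, 2), (6, 2), (7, 14)]
Unfold 3 (reflect across h@8): 16 holes -> [(0, 14), (1, 2), (2, 2), (3, 14), (4, 14), (5, 2), (6, 2), (7, 14), (8, 14), (9, 2), (10, 2), (11, 14), (12, 14), (13, 2), (14, 2), (15, 14)]
Holes: [(0, 14), (1, 2), (2, 2), (3, 14), (4, 14), (5, 2), (6, 2), (7, 14), (8, 14), (9, 2), (10, 2), (11, 14), (12, 14), (13, 2), (14, 2), (15, 14)]

Answer: no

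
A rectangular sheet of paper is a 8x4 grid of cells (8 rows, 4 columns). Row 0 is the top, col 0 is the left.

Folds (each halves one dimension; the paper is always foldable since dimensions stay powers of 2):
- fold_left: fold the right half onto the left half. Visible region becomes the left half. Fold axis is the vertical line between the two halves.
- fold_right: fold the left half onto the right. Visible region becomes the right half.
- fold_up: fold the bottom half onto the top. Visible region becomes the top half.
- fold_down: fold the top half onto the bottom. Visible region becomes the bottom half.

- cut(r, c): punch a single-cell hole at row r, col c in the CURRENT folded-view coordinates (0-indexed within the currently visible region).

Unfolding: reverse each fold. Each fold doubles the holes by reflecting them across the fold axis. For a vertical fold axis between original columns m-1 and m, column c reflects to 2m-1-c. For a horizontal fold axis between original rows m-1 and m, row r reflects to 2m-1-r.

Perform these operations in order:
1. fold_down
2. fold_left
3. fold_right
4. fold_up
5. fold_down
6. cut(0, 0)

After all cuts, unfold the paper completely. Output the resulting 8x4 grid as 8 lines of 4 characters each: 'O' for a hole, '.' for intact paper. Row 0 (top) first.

Op 1 fold_down: fold axis h@4; visible region now rows[4,8) x cols[0,4) = 4x4
Op 2 fold_left: fold axis v@2; visible region now rows[4,8) x cols[0,2) = 4x2
Op 3 fold_right: fold axis v@1; visible region now rows[4,8) x cols[1,2) = 4x1
Op 4 fold_up: fold axis h@6; visible region now rows[4,6) x cols[1,2) = 2x1
Op 5 fold_down: fold axis h@5; visible region now rows[5,6) x cols[1,2) = 1x1
Op 6 cut(0, 0): punch at orig (5,1); cuts so far [(5, 1)]; region rows[5,6) x cols[1,2) = 1x1
Unfold 1 (reflect across h@5): 2 holes -> [(4, 1), (5, 1)]
Unfold 2 (reflect across h@6): 4 holes -> [(4, 1), (5, 1), (6, 1), (7, 1)]
Unfold 3 (reflect across v@1): 8 holes -> [(4, 0), (4, 1), (5, 0), (5, 1), (6, 0), (6, 1), (7, 0), (7, 1)]
Unfold 4 (reflect across v@2): 16 holes -> [(4, 0), (4, 1), (4, 2), (4, 3), (5, 0), (5, 1), (5, 2), (5, 3), (6, 0), (6, 1), (6, 2), (6, 3), (7, 0), (7, 1), (7, 2), (7, 3)]
Unfold 5 (reflect across h@4): 32 holes -> [(0, 0), (0, 1), (0, 2), (0, 3), (1, 0), (1, 1), (1, 2), (1, 3), (2, 0), (2, 1), (2, 2), (2, 3), (3, 0), (3, 1), (3, 2), (3, 3), (4, 0), (4, 1), (4, 2), (4, 3), (5, 0), (5, 1), (5, 2), (5, 3), (6, 0), (6, 1), (6, 2), (6, 3), (7, 0), (7, 1), (7, 2), (7, 3)]

Answer: OOOO
OOOO
OOOO
OOOO
OOOO
OOOO
OOOO
OOOO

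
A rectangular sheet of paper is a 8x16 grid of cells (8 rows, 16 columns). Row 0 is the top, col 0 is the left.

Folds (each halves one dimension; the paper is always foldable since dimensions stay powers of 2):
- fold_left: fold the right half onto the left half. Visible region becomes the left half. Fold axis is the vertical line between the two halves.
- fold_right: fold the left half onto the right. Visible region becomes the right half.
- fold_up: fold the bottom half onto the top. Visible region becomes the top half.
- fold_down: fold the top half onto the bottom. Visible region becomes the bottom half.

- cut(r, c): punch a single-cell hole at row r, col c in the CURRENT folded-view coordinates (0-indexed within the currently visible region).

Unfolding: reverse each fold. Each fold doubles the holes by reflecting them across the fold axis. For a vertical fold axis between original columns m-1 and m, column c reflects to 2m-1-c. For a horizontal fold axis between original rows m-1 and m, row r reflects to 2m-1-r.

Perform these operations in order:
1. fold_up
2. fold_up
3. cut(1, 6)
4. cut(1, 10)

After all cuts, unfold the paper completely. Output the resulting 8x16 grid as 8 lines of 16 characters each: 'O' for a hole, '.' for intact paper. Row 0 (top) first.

Op 1 fold_up: fold axis h@4; visible region now rows[0,4) x cols[0,16) = 4x16
Op 2 fold_up: fold axis h@2; visible region now rows[0,2) x cols[0,16) = 2x16
Op 3 cut(1, 6): punch at orig (1,6); cuts so far [(1, 6)]; region rows[0,2) x cols[0,16) = 2x16
Op 4 cut(1, 10): punch at orig (1,10); cuts so far [(1, 6), (1, 10)]; region rows[0,2) x cols[0,16) = 2x16
Unfold 1 (reflect across h@2): 4 holes -> [(1, 6), (1, 10), (2, 6), (2, 10)]
Unfold 2 (reflect across h@4): 8 holes -> [(1, 6), (1, 10), (2, 6), (2, 10), (5, 6), (5, 10), (6, 6), (6, 10)]

Answer: ................
......O...O.....
......O...O.....
................
................
......O...O.....
......O...O.....
................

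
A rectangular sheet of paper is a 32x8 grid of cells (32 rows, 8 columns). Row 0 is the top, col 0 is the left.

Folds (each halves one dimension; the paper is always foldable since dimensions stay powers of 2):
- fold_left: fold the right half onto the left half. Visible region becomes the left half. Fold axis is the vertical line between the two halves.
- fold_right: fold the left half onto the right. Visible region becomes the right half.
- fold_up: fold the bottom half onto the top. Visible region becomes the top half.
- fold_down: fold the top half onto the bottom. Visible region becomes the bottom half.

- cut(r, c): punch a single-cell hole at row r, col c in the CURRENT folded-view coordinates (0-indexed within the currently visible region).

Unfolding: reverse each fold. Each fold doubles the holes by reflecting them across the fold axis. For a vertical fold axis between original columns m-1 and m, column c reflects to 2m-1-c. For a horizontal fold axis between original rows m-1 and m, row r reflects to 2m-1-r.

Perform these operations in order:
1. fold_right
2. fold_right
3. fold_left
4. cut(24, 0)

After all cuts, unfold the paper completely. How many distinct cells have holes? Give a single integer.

Answer: 8

Derivation:
Op 1 fold_right: fold axis v@4; visible region now rows[0,32) x cols[4,8) = 32x4
Op 2 fold_right: fold axis v@6; visible region now rows[0,32) x cols[6,8) = 32x2
Op 3 fold_left: fold axis v@7; visible region now rows[0,32) x cols[6,7) = 32x1
Op 4 cut(24, 0): punch at orig (24,6); cuts so far [(24, 6)]; region rows[0,32) x cols[6,7) = 32x1
Unfold 1 (reflect across v@7): 2 holes -> [(24, 6), (24, 7)]
Unfold 2 (reflect across v@6): 4 holes -> [(24, 4), (24, 5), (24, 6), (24, 7)]
Unfold 3 (reflect across v@4): 8 holes -> [(24, 0), (24, 1), (24, 2), (24, 3), (24, 4), (24, 5), (24, 6), (24, 7)]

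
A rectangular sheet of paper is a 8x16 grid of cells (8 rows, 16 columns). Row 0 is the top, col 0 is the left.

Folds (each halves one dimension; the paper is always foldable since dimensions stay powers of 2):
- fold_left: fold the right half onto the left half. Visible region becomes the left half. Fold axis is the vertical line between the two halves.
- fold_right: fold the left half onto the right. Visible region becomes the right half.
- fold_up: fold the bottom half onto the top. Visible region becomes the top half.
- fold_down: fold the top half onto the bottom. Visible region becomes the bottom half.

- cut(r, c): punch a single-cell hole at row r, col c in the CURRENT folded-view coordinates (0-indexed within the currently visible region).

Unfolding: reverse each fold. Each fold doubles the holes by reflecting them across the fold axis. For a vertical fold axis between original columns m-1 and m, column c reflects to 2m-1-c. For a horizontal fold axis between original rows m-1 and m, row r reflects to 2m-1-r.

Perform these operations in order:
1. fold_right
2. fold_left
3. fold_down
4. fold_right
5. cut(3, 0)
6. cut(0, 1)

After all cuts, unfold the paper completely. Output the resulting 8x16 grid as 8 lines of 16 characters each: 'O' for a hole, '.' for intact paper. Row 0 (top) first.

Answer: .OO..OO..OO..OO.
................
................
O..OO..OO..OO..O
O..OO..OO..OO..O
................
................
.OO..OO..OO..OO.

Derivation:
Op 1 fold_right: fold axis v@8; visible region now rows[0,8) x cols[8,16) = 8x8
Op 2 fold_left: fold axis v@12; visible region now rows[0,8) x cols[8,12) = 8x4
Op 3 fold_down: fold axis h@4; visible region now rows[4,8) x cols[8,12) = 4x4
Op 4 fold_right: fold axis v@10; visible region now rows[4,8) x cols[10,12) = 4x2
Op 5 cut(3, 0): punch at orig (7,10); cuts so far [(7, 10)]; region rows[4,8) x cols[10,12) = 4x2
Op 6 cut(0, 1): punch at orig (4,11); cuts so far [(4, 11), (7, 10)]; region rows[4,8) x cols[10,12) = 4x2
Unfold 1 (reflect across v@10): 4 holes -> [(4, 8), (4, 11), (7, 9), (7, 10)]
Unfold 2 (reflect across h@4): 8 holes -> [(0, 9), (0, 10), (3, 8), (3, 11), (4, 8), (4, 11), (7, 9), (7, 10)]
Unfold 3 (reflect across v@12): 16 holes -> [(0, 9), (0, 10), (0, 13), (0, 14), (3, 8), (3, 11), (3, 12), (3, 15), (4, 8), (4, 11), (4, 12), (4, 15), (7, 9), (7, 10), (7, 13), (7, 14)]
Unfold 4 (reflect across v@8): 32 holes -> [(0, 1), (0, 2), (0, 5), (0, 6), (0, 9), (0, 10), (0, 13), (0, 14), (3, 0), (3, 3), (3, 4), (3, 7), (3, 8), (3, 11), (3, 12), (3, 15), (4, 0), (4, 3), (4, 4), (4, 7), (4, 8), (4, 11), (4, 12), (4, 15), (7, 1), (7, 2), (7, 5), (7, 6), (7, 9), (7, 10), (7, 13), (7, 14)]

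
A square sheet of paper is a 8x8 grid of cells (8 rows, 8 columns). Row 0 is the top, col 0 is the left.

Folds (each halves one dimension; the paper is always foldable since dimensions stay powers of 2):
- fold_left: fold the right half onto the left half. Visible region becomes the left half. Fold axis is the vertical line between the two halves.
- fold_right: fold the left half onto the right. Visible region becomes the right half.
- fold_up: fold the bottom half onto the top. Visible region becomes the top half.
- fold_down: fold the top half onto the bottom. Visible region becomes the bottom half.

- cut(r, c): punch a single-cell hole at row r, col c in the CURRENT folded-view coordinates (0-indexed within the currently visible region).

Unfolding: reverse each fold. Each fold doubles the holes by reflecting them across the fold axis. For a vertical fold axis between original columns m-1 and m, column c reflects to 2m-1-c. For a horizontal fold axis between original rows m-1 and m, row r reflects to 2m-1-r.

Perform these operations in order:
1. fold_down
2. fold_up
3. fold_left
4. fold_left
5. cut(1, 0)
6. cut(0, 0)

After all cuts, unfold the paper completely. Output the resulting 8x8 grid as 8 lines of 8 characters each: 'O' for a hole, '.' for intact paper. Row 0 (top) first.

Op 1 fold_down: fold axis h@4; visible region now rows[4,8) x cols[0,8) = 4x8
Op 2 fold_up: fold axis h@6; visible region now rows[4,6) x cols[0,8) = 2x8
Op 3 fold_left: fold axis v@4; visible region now rows[4,6) x cols[0,4) = 2x4
Op 4 fold_left: fold axis v@2; visible region now rows[4,6) x cols[0,2) = 2x2
Op 5 cut(1, 0): punch at orig (5,0); cuts so far [(5, 0)]; region rows[4,6) x cols[0,2) = 2x2
Op 6 cut(0, 0): punch at orig (4,0); cuts so far [(4, 0), (5, 0)]; region rows[4,6) x cols[0,2) = 2x2
Unfold 1 (reflect across v@2): 4 holes -> [(4, 0), (4, 3), (5, 0), (5, 3)]
Unfold 2 (reflect across v@4): 8 holes -> [(4, 0), (4, 3), (4, 4), (4, 7), (5, 0), (5, 3), (5, 4), (5, 7)]
Unfold 3 (reflect across h@6): 16 holes -> [(4, 0), (4, 3), (4, 4), (4, 7), (5, 0), (5, 3), (5, 4), (5, 7), (6, 0), (6, 3), (6, 4), (6, 7), (7, 0), (7, 3), (7, 4), (7, 7)]
Unfold 4 (reflect across h@4): 32 holes -> [(0, 0), (0, 3), (0, 4), (0, 7), (1, 0), (1, 3), (1, 4), (1, 7), (2, 0), (2, 3), (2, 4), (2, 7), (3, 0), (3, 3), (3, 4), (3, 7), (4, 0), (4, 3), (4, 4), (4, 7), (5, 0), (5, 3), (5, 4), (5, 7), (6, 0), (6, 3), (6, 4), (6, 7), (7, 0), (7, 3), (7, 4), (7, 7)]

Answer: O..OO..O
O..OO..O
O..OO..O
O..OO..O
O..OO..O
O..OO..O
O..OO..O
O..OO..O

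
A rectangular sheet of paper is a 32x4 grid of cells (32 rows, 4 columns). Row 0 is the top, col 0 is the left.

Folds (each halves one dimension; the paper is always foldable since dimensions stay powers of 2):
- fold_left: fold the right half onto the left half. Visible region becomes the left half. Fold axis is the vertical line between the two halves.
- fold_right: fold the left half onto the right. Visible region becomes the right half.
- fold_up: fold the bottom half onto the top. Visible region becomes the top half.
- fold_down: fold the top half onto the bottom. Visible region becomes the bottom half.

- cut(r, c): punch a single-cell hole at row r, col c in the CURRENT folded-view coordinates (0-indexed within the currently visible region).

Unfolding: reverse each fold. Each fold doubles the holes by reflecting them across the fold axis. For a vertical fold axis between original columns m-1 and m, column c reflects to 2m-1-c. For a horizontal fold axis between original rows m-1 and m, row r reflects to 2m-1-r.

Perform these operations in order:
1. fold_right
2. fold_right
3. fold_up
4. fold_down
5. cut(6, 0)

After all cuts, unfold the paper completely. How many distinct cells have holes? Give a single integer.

Answer: 16

Derivation:
Op 1 fold_right: fold axis v@2; visible region now rows[0,32) x cols[2,4) = 32x2
Op 2 fold_right: fold axis v@3; visible region now rows[0,32) x cols[3,4) = 32x1
Op 3 fold_up: fold axis h@16; visible region now rows[0,16) x cols[3,4) = 16x1
Op 4 fold_down: fold axis h@8; visible region now rows[8,16) x cols[3,4) = 8x1
Op 5 cut(6, 0): punch at orig (14,3); cuts so far [(14, 3)]; region rows[8,16) x cols[3,4) = 8x1
Unfold 1 (reflect across h@8): 2 holes -> [(1, 3), (14, 3)]
Unfold 2 (reflect across h@16): 4 holes -> [(1, 3), (14, 3), (17, 3), (30, 3)]
Unfold 3 (reflect across v@3): 8 holes -> [(1, 2), (1, 3), (14, 2), (14, 3), (17, 2), (17, 3), (30, 2), (30, 3)]
Unfold 4 (reflect across v@2): 16 holes -> [(1, 0), (1, 1), (1, 2), (1, 3), (14, 0), (14, 1), (14, 2), (14, 3), (17, 0), (17, 1), (17, 2), (17, 3), (30, 0), (30, 1), (30, 2), (30, 3)]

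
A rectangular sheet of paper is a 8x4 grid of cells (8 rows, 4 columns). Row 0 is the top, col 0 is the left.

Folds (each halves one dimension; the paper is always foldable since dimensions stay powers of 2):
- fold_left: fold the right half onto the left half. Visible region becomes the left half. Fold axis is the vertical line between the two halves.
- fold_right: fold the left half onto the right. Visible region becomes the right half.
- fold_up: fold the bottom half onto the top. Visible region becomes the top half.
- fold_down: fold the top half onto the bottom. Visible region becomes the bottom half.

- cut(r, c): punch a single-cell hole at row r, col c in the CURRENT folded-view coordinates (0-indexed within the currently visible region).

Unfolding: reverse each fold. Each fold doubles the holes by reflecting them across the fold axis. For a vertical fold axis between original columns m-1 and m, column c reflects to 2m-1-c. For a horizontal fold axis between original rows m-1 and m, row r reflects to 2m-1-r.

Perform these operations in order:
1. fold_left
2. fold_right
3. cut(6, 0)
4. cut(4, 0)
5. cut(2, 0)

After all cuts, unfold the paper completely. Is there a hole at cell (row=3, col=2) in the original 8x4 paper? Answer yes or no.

Answer: no

Derivation:
Op 1 fold_left: fold axis v@2; visible region now rows[0,8) x cols[0,2) = 8x2
Op 2 fold_right: fold axis v@1; visible region now rows[0,8) x cols[1,2) = 8x1
Op 3 cut(6, 0): punch at orig (6,1); cuts so far [(6, 1)]; region rows[0,8) x cols[1,2) = 8x1
Op 4 cut(4, 0): punch at orig (4,1); cuts so far [(4, 1), (6, 1)]; region rows[0,8) x cols[1,2) = 8x1
Op 5 cut(2, 0): punch at orig (2,1); cuts so far [(2, 1), (4, 1), (6, 1)]; region rows[0,8) x cols[1,2) = 8x1
Unfold 1 (reflect across v@1): 6 holes -> [(2, 0), (2, 1), (4, 0), (4, 1), (6, 0), (6, 1)]
Unfold 2 (reflect across v@2): 12 holes -> [(2, 0), (2, 1), (2, 2), (2, 3), (4, 0), (4, 1), (4, 2), (4, 3), (6, 0), (6, 1), (6, 2), (6, 3)]
Holes: [(2, 0), (2, 1), (2, 2), (2, 3), (4, 0), (4, 1), (4, 2), (4, 3), (6, 0), (6, 1), (6, 2), (6, 3)]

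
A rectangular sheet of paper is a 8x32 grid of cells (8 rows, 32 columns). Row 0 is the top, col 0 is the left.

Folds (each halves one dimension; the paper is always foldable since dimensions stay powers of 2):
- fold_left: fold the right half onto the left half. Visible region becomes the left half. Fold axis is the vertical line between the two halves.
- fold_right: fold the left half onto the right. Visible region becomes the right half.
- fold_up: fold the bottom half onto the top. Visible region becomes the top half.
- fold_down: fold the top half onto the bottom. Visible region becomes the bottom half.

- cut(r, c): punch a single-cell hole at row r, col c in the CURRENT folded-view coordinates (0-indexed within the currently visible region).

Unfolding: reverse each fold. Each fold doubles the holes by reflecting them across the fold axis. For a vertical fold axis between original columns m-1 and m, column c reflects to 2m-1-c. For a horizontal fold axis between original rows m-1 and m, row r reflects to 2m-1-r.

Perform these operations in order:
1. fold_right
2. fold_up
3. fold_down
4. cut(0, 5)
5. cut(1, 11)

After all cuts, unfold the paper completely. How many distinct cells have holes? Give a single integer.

Answer: 16

Derivation:
Op 1 fold_right: fold axis v@16; visible region now rows[0,8) x cols[16,32) = 8x16
Op 2 fold_up: fold axis h@4; visible region now rows[0,4) x cols[16,32) = 4x16
Op 3 fold_down: fold axis h@2; visible region now rows[2,4) x cols[16,32) = 2x16
Op 4 cut(0, 5): punch at orig (2,21); cuts so far [(2, 21)]; region rows[2,4) x cols[16,32) = 2x16
Op 5 cut(1, 11): punch at orig (3,27); cuts so far [(2, 21), (3, 27)]; region rows[2,4) x cols[16,32) = 2x16
Unfold 1 (reflect across h@2): 4 holes -> [(0, 27), (1, 21), (2, 21), (3, 27)]
Unfold 2 (reflect across h@4): 8 holes -> [(0, 27), (1, 21), (2, 21), (3, 27), (4, 27), (5, 21), (6, 21), (7, 27)]
Unfold 3 (reflect across v@16): 16 holes -> [(0, 4), (0, 27), (1, 10), (1, 21), (2, 10), (2, 21), (3, 4), (3, 27), (4, 4), (4, 27), (5, 10), (5, 21), (6, 10), (6, 21), (7, 4), (7, 27)]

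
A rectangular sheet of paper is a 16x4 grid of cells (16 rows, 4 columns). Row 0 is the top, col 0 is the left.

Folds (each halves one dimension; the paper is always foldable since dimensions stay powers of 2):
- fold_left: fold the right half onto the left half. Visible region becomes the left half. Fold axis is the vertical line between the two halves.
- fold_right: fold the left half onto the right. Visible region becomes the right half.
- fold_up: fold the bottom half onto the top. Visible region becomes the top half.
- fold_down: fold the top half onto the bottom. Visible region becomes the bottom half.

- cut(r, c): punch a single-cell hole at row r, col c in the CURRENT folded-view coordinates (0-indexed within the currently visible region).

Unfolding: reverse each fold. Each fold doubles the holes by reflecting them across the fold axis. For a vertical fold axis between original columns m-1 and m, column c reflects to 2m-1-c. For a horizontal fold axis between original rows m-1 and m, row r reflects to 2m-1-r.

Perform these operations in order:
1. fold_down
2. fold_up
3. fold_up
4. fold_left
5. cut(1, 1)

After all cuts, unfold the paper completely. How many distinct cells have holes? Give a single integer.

Op 1 fold_down: fold axis h@8; visible region now rows[8,16) x cols[0,4) = 8x4
Op 2 fold_up: fold axis h@12; visible region now rows[8,12) x cols[0,4) = 4x4
Op 3 fold_up: fold axis h@10; visible region now rows[8,10) x cols[0,4) = 2x4
Op 4 fold_left: fold axis v@2; visible region now rows[8,10) x cols[0,2) = 2x2
Op 5 cut(1, 1): punch at orig (9,1); cuts so far [(9, 1)]; region rows[8,10) x cols[0,2) = 2x2
Unfold 1 (reflect across v@2): 2 holes -> [(9, 1), (9, 2)]
Unfold 2 (reflect across h@10): 4 holes -> [(9, 1), (9, 2), (10, 1), (10, 2)]
Unfold 3 (reflect across h@12): 8 holes -> [(9, 1), (9, 2), (10, 1), (10, 2), (13, 1), (13, 2), (14, 1), (14, 2)]
Unfold 4 (reflect across h@8): 16 holes -> [(1, 1), (1, 2), (2, 1), (2, 2), (5, 1), (5, 2), (6, 1), (6, 2), (9, 1), (9, 2), (10, 1), (10, 2), (13, 1), (13, 2), (14, 1), (14, 2)]

Answer: 16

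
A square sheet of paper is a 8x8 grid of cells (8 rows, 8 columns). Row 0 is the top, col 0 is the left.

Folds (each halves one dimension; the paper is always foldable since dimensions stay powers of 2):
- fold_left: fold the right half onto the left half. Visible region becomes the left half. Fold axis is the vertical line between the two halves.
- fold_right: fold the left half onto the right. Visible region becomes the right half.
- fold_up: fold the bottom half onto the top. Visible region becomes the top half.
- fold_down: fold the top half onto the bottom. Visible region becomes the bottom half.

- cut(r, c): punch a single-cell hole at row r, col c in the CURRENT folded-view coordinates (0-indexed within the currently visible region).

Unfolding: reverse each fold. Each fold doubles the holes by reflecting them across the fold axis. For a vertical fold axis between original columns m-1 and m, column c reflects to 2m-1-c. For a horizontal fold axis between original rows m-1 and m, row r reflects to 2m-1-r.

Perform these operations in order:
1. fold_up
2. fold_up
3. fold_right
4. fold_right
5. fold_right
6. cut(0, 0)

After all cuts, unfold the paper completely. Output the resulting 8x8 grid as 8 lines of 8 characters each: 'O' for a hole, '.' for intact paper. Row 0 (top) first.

Answer: OOOOOOOO
........
........
OOOOOOOO
OOOOOOOO
........
........
OOOOOOOO

Derivation:
Op 1 fold_up: fold axis h@4; visible region now rows[0,4) x cols[0,8) = 4x8
Op 2 fold_up: fold axis h@2; visible region now rows[0,2) x cols[0,8) = 2x8
Op 3 fold_right: fold axis v@4; visible region now rows[0,2) x cols[4,8) = 2x4
Op 4 fold_right: fold axis v@6; visible region now rows[0,2) x cols[6,8) = 2x2
Op 5 fold_right: fold axis v@7; visible region now rows[0,2) x cols[7,8) = 2x1
Op 6 cut(0, 0): punch at orig (0,7); cuts so far [(0, 7)]; region rows[0,2) x cols[7,8) = 2x1
Unfold 1 (reflect across v@7): 2 holes -> [(0, 6), (0, 7)]
Unfold 2 (reflect across v@6): 4 holes -> [(0, 4), (0, 5), (0, 6), (0, 7)]
Unfold 3 (reflect across v@4): 8 holes -> [(0, 0), (0, 1), (0, 2), (0, 3), (0, 4), (0, 5), (0, 6), (0, 7)]
Unfold 4 (reflect across h@2): 16 holes -> [(0, 0), (0, 1), (0, 2), (0, 3), (0, 4), (0, 5), (0, 6), (0, 7), (3, 0), (3, 1), (3, 2), (3, 3), (3, 4), (3, 5), (3, 6), (3, 7)]
Unfold 5 (reflect across h@4): 32 holes -> [(0, 0), (0, 1), (0, 2), (0, 3), (0, 4), (0, 5), (0, 6), (0, 7), (3, 0), (3, 1), (3, 2), (3, 3), (3, 4), (3, 5), (3, 6), (3, 7), (4, 0), (4, 1), (4, 2), (4, 3), (4, 4), (4, 5), (4, 6), (4, 7), (7, 0), (7, 1), (7, 2), (7, 3), (7, 4), (7, 5), (7, 6), (7, 7)]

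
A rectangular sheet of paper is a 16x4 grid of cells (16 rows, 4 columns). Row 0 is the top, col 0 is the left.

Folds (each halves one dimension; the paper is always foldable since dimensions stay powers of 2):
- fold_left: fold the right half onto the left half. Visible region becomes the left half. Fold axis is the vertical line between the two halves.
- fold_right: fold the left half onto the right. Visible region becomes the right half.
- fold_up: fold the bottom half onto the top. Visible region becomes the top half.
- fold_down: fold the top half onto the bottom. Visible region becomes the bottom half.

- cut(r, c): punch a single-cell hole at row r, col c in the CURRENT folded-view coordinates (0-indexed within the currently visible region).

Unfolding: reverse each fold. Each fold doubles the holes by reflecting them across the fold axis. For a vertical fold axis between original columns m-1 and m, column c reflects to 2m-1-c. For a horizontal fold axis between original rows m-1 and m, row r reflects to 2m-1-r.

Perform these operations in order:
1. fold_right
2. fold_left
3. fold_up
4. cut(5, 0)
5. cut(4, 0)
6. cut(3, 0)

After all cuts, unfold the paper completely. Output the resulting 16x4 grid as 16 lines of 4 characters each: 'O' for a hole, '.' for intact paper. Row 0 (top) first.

Answer: ....
....
....
OOOO
OOOO
OOOO
....
....
....
....
OOOO
OOOO
OOOO
....
....
....

Derivation:
Op 1 fold_right: fold axis v@2; visible region now rows[0,16) x cols[2,4) = 16x2
Op 2 fold_left: fold axis v@3; visible region now rows[0,16) x cols[2,3) = 16x1
Op 3 fold_up: fold axis h@8; visible region now rows[0,8) x cols[2,3) = 8x1
Op 4 cut(5, 0): punch at orig (5,2); cuts so far [(5, 2)]; region rows[0,8) x cols[2,3) = 8x1
Op 5 cut(4, 0): punch at orig (4,2); cuts so far [(4, 2), (5, 2)]; region rows[0,8) x cols[2,3) = 8x1
Op 6 cut(3, 0): punch at orig (3,2); cuts so far [(3, 2), (4, 2), (5, 2)]; region rows[0,8) x cols[2,3) = 8x1
Unfold 1 (reflect across h@8): 6 holes -> [(3, 2), (4, 2), (5, 2), (10, 2), (11, 2), (12, 2)]
Unfold 2 (reflect across v@3): 12 holes -> [(3, 2), (3, 3), (4, 2), (4, 3), (5, 2), (5, 3), (10, 2), (10, 3), (11, 2), (11, 3), (12, 2), (12, 3)]
Unfold 3 (reflect across v@2): 24 holes -> [(3, 0), (3, 1), (3, 2), (3, 3), (4, 0), (4, 1), (4, 2), (4, 3), (5, 0), (5, 1), (5, 2), (5, 3), (10, 0), (10, 1), (10, 2), (10, 3), (11, 0), (11, 1), (11, 2), (11, 3), (12, 0), (12, 1), (12, 2), (12, 3)]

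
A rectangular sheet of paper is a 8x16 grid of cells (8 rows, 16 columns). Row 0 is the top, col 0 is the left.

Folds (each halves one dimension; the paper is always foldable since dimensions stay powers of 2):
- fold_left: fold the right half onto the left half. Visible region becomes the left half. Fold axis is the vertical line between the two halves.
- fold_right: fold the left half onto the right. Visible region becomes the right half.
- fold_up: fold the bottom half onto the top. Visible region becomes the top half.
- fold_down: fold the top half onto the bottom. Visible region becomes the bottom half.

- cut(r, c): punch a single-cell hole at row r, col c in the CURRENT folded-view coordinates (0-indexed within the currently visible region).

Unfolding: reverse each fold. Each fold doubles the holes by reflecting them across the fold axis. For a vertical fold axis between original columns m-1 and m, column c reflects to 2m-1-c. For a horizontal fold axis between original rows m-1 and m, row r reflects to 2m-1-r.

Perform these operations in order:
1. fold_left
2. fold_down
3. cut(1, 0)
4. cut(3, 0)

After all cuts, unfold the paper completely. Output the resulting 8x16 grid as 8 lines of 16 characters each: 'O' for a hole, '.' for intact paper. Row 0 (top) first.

Answer: O..............O
................
O..............O
................
................
O..............O
................
O..............O

Derivation:
Op 1 fold_left: fold axis v@8; visible region now rows[0,8) x cols[0,8) = 8x8
Op 2 fold_down: fold axis h@4; visible region now rows[4,8) x cols[0,8) = 4x8
Op 3 cut(1, 0): punch at orig (5,0); cuts so far [(5, 0)]; region rows[4,8) x cols[0,8) = 4x8
Op 4 cut(3, 0): punch at orig (7,0); cuts so far [(5, 0), (7, 0)]; region rows[4,8) x cols[0,8) = 4x8
Unfold 1 (reflect across h@4): 4 holes -> [(0, 0), (2, 0), (5, 0), (7, 0)]
Unfold 2 (reflect across v@8): 8 holes -> [(0, 0), (0, 15), (2, 0), (2, 15), (5, 0), (5, 15), (7, 0), (7, 15)]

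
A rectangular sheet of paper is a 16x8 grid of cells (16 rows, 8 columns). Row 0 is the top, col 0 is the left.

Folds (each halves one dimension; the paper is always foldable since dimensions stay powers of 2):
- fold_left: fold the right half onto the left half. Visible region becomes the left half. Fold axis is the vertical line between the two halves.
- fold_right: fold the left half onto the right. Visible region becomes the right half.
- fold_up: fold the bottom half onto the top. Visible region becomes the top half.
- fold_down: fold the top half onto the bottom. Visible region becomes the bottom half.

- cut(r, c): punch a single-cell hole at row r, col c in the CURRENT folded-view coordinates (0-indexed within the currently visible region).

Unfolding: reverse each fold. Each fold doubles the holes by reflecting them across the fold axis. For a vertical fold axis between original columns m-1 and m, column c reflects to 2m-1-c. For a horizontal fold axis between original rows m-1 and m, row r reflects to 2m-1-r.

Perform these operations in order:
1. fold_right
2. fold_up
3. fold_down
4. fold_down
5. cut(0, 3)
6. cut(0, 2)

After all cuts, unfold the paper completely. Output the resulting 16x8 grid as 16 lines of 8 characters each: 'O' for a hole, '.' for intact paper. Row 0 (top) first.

Answer: ........
OO....OO
OO....OO
........
........
OO....OO
OO....OO
........
........
OO....OO
OO....OO
........
........
OO....OO
OO....OO
........

Derivation:
Op 1 fold_right: fold axis v@4; visible region now rows[0,16) x cols[4,8) = 16x4
Op 2 fold_up: fold axis h@8; visible region now rows[0,8) x cols[4,8) = 8x4
Op 3 fold_down: fold axis h@4; visible region now rows[4,8) x cols[4,8) = 4x4
Op 4 fold_down: fold axis h@6; visible region now rows[6,8) x cols[4,8) = 2x4
Op 5 cut(0, 3): punch at orig (6,7); cuts so far [(6, 7)]; region rows[6,8) x cols[4,8) = 2x4
Op 6 cut(0, 2): punch at orig (6,6); cuts so far [(6, 6), (6, 7)]; region rows[6,8) x cols[4,8) = 2x4
Unfold 1 (reflect across h@6): 4 holes -> [(5, 6), (5, 7), (6, 6), (6, 7)]
Unfold 2 (reflect across h@4): 8 holes -> [(1, 6), (1, 7), (2, 6), (2, 7), (5, 6), (5, 7), (6, 6), (6, 7)]
Unfold 3 (reflect across h@8): 16 holes -> [(1, 6), (1, 7), (2, 6), (2, 7), (5, 6), (5, 7), (6, 6), (6, 7), (9, 6), (9, 7), (10, 6), (10, 7), (13, 6), (13, 7), (14, 6), (14, 7)]
Unfold 4 (reflect across v@4): 32 holes -> [(1, 0), (1, 1), (1, 6), (1, 7), (2, 0), (2, 1), (2, 6), (2, 7), (5, 0), (5, 1), (5, 6), (5, 7), (6, 0), (6, 1), (6, 6), (6, 7), (9, 0), (9, 1), (9, 6), (9, 7), (10, 0), (10, 1), (10, 6), (10, 7), (13, 0), (13, 1), (13, 6), (13, 7), (14, 0), (14, 1), (14, 6), (14, 7)]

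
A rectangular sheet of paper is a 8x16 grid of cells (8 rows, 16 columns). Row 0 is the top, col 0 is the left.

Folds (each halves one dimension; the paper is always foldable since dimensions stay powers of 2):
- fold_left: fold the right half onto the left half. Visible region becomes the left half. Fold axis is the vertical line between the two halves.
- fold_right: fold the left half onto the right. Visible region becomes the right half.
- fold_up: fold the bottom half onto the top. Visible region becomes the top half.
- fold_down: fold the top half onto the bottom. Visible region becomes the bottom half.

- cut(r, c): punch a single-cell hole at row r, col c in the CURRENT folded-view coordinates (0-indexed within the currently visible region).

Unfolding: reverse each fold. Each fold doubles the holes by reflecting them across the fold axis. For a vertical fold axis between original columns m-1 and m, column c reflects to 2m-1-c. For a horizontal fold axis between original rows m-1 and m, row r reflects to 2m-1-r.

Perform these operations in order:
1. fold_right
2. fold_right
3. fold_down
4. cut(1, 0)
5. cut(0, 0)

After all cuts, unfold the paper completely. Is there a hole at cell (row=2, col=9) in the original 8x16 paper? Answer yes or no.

Answer: no

Derivation:
Op 1 fold_right: fold axis v@8; visible region now rows[0,8) x cols[8,16) = 8x8
Op 2 fold_right: fold axis v@12; visible region now rows[0,8) x cols[12,16) = 8x4
Op 3 fold_down: fold axis h@4; visible region now rows[4,8) x cols[12,16) = 4x4
Op 4 cut(1, 0): punch at orig (5,12); cuts so far [(5, 12)]; region rows[4,8) x cols[12,16) = 4x4
Op 5 cut(0, 0): punch at orig (4,12); cuts so far [(4, 12), (5, 12)]; region rows[4,8) x cols[12,16) = 4x4
Unfold 1 (reflect across h@4): 4 holes -> [(2, 12), (3, 12), (4, 12), (5, 12)]
Unfold 2 (reflect across v@12): 8 holes -> [(2, 11), (2, 12), (3, 11), (3, 12), (4, 11), (4, 12), (5, 11), (5, 12)]
Unfold 3 (reflect across v@8): 16 holes -> [(2, 3), (2, 4), (2, 11), (2, 12), (3, 3), (3, 4), (3, 11), (3, 12), (4, 3), (4, 4), (4, 11), (4, 12), (5, 3), (5, 4), (5, 11), (5, 12)]
Holes: [(2, 3), (2, 4), (2, 11), (2, 12), (3, 3), (3, 4), (3, 11), (3, 12), (4, 3), (4, 4), (4, 11), (4, 12), (5, 3), (5, 4), (5, 11), (5, 12)]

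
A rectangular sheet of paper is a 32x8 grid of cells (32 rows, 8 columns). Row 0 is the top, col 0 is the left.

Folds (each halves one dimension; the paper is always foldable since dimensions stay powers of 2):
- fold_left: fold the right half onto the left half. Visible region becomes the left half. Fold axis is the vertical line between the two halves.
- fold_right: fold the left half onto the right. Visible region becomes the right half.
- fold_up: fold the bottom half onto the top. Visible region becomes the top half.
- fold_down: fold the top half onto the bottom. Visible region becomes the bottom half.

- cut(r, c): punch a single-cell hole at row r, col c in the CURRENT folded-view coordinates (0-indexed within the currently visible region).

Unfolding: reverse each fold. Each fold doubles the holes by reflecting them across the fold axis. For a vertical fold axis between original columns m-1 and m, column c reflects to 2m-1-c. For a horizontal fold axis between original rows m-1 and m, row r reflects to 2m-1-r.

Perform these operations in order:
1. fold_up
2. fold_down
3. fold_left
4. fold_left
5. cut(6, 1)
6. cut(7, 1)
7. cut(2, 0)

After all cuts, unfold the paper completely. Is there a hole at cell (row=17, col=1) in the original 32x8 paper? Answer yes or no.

Op 1 fold_up: fold axis h@16; visible region now rows[0,16) x cols[0,8) = 16x8
Op 2 fold_down: fold axis h@8; visible region now rows[8,16) x cols[0,8) = 8x8
Op 3 fold_left: fold axis v@4; visible region now rows[8,16) x cols[0,4) = 8x4
Op 4 fold_left: fold axis v@2; visible region now rows[8,16) x cols[0,2) = 8x2
Op 5 cut(6, 1): punch at orig (14,1); cuts so far [(14, 1)]; region rows[8,16) x cols[0,2) = 8x2
Op 6 cut(7, 1): punch at orig (15,1); cuts so far [(14, 1), (15, 1)]; region rows[8,16) x cols[0,2) = 8x2
Op 7 cut(2, 0): punch at orig (10,0); cuts so far [(10, 0), (14, 1), (15, 1)]; region rows[8,16) x cols[0,2) = 8x2
Unfold 1 (reflect across v@2): 6 holes -> [(10, 0), (10, 3), (14, 1), (14, 2), (15, 1), (15, 2)]
Unfold 2 (reflect across v@4): 12 holes -> [(10, 0), (10, 3), (10, 4), (10, 7), (14, 1), (14, 2), (14, 5), (14, 6), (15, 1), (15, 2), (15, 5), (15, 6)]
Unfold 3 (reflect across h@8): 24 holes -> [(0, 1), (0, 2), (0, 5), (0, 6), (1, 1), (1, 2), (1, 5), (1, 6), (5, 0), (5, 3), (5, 4), (5, 7), (10, 0), (10, 3), (10, 4), (10, 7), (14, 1), (14, 2), (14, 5), (14, 6), (15, 1), (15, 2), (15, 5), (15, 6)]
Unfold 4 (reflect across h@16): 48 holes -> [(0, 1), (0, 2), (0, 5), (0, 6), (1, 1), (1, 2), (1, 5), (1, 6), (5, 0), (5, 3), (5, 4), (5, 7), (10, 0), (10, 3), (10, 4), (10, 7), (14, 1), (14, 2), (14, 5), (14, 6), (15, 1), (15, 2), (15, 5), (15, 6), (16, 1), (16, 2), (16, 5), (16, 6), (17, 1), (17, 2), (17, 5), (17, 6), (21, 0), (21, 3), (21, 4), (21, 7), (26, 0), (26, 3), (26, 4), (26, 7), (30, 1), (30, 2), (30, 5), (30, 6), (31, 1), (31, 2), (31, 5), (31, 6)]
Holes: [(0, 1), (0, 2), (0, 5), (0, 6), (1, 1), (1, 2), (1, 5), (1, 6), (5, 0), (5, 3), (5, 4), (5, 7), (10, 0), (10, 3), (10, 4), (10, 7), (14, 1), (14, 2), (14, 5), (14, 6), (15, 1), (15, 2), (15, 5), (15, 6), (16, 1), (16, 2), (16, 5), (16, 6), (17, 1), (17, 2), (17, 5), (17, 6), (21, 0), (21, 3), (21, 4), (21, 7), (26, 0), (26, 3), (26, 4), (26, 7), (30, 1), (30, 2), (30, 5), (30, 6), (31, 1), (31, 2), (31, 5), (31, 6)]

Answer: yes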